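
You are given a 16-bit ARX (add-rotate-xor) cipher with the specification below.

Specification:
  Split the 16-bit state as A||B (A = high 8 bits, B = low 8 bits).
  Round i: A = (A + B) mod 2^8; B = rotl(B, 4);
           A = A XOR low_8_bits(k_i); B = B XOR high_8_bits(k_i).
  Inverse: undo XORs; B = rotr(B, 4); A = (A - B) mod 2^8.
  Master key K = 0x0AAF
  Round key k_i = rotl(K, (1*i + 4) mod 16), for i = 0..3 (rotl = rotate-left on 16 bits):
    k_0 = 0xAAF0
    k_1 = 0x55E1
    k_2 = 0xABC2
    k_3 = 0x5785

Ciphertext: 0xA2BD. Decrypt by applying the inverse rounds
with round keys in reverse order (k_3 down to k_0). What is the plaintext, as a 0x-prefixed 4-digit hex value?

0x1BAF

s_0 = ciphertext = 0xA2BD
s_1 = InvRound(s_0, k_3) = 0x79AE
s_2 = InvRound(s_1, k_2) = 0x6B50
s_3 = InvRound(s_2, k_1) = 0x3A50
s_4 = InvRound(s_3, k_0) = 0x1BAF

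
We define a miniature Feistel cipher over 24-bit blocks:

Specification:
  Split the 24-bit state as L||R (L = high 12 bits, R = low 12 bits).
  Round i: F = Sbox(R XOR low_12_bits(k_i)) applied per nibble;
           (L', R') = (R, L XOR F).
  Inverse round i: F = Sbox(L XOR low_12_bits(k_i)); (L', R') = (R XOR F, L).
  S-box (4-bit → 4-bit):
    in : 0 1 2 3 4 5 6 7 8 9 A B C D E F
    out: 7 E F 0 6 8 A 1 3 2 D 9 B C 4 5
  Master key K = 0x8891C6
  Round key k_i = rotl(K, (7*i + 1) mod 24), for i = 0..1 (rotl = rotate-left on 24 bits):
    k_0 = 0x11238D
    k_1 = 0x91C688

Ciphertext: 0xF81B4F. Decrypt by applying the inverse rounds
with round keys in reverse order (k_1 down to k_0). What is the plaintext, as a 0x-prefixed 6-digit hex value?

s_0 = ciphertext = 0xF81B4F
s_1 = InvRound(s_0, k_1) = 0x93DF81
s_2 = InvRound(s_1, k_0) = 0x21693D

0x21693D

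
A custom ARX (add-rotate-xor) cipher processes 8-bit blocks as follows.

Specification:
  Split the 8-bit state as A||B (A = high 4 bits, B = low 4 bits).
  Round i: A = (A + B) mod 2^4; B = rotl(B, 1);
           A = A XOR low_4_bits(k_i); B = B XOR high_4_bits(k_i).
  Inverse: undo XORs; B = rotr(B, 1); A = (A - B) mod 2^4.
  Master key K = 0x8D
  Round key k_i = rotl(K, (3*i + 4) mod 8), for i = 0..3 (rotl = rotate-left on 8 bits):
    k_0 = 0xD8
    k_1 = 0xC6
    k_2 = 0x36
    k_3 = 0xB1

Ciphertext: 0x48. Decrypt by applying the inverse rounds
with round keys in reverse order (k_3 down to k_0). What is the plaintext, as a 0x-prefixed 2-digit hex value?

s_0 = ciphertext = 0x48
s_1 = InvRound(s_0, k_3) = 0xC9
s_2 = InvRound(s_1, k_2) = 0x55
s_3 = InvRound(s_2, k_1) = 0x7C
s_4 = InvRound(s_3, k_0) = 0x78

0x78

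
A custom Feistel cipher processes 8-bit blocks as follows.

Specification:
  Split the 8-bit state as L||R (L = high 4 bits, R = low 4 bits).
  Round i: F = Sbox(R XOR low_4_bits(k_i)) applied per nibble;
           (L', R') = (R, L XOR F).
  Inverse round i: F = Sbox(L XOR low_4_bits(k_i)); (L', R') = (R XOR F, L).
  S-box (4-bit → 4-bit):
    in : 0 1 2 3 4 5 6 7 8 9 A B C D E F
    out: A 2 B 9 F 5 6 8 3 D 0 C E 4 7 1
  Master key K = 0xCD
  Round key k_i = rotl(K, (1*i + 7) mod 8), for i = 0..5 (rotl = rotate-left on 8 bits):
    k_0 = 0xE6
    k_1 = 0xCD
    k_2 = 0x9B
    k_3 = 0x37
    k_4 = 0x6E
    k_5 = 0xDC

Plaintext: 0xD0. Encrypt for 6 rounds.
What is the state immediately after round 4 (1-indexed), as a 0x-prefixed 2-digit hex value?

s_0 = plaintext = 0xD0
s_1 = Round(s_0, k_0) = 0x0B
s_2 = Round(s_1, k_1) = 0xB6
s_3 = Round(s_2, k_2) = 0x6F
s_4 = Round(s_3, k_3) = 0xF5
s_5 = Round(s_4, k_4) = 0x53
s_6 = Round(s_5, k_5) = 0x34

0xF5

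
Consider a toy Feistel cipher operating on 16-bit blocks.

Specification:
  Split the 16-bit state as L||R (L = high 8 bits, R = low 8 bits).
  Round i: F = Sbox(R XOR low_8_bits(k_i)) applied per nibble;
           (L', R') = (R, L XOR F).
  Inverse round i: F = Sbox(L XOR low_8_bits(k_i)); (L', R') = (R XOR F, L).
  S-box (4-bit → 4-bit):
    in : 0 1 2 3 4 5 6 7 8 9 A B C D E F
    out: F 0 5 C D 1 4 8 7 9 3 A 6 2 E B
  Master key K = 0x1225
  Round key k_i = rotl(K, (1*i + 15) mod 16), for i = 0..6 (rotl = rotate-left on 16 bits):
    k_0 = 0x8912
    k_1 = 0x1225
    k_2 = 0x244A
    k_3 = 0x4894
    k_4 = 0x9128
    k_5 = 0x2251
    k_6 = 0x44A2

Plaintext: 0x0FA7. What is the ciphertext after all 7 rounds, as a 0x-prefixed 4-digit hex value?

s_0 = plaintext = 0x0FA7
s_1 = Round(s_0, k_0) = 0xA7AE
s_2 = Round(s_1, k_1) = 0xAEDD
s_3 = Round(s_2, k_2) = 0xDD36
s_4 = Round(s_3, k_3) = 0x36E8
s_5 = Round(s_4, k_4) = 0xE859
s_6 = Round(s_5, k_5) = 0x591F
s_7 = Round(s_6, k_6) = 0x1FFB

0x1FFB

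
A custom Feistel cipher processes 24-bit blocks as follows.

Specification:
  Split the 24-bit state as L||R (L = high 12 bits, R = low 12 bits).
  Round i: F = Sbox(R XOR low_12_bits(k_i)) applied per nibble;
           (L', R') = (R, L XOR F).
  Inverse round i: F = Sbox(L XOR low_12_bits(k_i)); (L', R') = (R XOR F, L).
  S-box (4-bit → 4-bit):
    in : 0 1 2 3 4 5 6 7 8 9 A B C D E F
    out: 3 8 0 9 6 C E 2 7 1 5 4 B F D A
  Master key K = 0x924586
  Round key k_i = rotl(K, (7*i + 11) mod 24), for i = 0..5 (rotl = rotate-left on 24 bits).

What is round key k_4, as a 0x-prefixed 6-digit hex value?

0xC34922

K = 0x924586
k_0 = rotl(K, (7*0+11) mod 24) = rotl(K, 11) = 0x2C3492
k_1 = rotl(K, (7*1+11) mod 24) = rotl(K, 18) = 0x1A4916
k_2 = rotl(K, (7*2+11) mod 24) = rotl(K, 1) = 0x248B0D
k_3 = rotl(K, (7*3+11) mod 24) = rotl(K, 8) = 0x458692
k_4 = rotl(K, (7*4+11) mod 24) = rotl(K, 15) = 0xC34922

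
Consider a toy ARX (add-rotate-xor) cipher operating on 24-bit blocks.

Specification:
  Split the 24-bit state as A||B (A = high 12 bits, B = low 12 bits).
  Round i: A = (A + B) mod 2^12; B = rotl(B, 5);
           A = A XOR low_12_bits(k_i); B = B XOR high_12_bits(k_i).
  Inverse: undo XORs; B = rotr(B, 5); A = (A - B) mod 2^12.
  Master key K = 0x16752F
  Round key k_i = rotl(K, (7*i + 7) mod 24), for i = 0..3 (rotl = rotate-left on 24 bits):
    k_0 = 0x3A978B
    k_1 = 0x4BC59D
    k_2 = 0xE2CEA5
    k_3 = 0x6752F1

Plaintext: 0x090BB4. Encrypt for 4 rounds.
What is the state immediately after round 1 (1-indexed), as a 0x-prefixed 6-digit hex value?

0xBCF53E

s_0 = plaintext = 0x090BB4
s_1 = Round(s_0, k_0) = 0xBCF53E
s_2 = Round(s_1, k_1) = 0x490376
s_3 = Round(s_2, k_2) = 0x6A30EA
s_4 = Round(s_3, k_3) = 0x57CB34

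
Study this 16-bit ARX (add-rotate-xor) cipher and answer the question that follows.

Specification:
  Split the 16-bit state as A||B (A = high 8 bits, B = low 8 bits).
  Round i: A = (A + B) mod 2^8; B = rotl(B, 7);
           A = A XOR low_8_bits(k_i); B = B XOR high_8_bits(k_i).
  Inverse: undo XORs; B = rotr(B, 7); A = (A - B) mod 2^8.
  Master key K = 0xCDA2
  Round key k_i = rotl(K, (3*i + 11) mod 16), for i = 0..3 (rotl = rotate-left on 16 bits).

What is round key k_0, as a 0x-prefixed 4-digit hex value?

0x166D

K = 0xCDA2
k_0 = rotl(K, (3*0+11) mod 16) = rotl(K, 11) = 0x166D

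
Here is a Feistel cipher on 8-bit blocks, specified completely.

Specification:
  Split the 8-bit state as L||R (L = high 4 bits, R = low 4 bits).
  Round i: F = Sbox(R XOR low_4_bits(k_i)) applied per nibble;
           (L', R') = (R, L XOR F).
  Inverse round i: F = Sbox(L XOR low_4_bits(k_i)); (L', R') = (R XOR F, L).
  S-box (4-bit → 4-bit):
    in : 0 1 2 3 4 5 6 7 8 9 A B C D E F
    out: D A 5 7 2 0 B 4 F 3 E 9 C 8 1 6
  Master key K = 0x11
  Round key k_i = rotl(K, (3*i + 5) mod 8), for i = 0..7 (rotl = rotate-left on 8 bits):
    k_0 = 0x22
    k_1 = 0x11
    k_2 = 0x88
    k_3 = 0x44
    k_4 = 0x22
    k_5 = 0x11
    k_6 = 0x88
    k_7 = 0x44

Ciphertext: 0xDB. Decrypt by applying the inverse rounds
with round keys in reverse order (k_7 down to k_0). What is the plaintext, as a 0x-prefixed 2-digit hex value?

0xE7

s_0 = ciphertext = 0xDB
s_1 = InvRound(s_0, k_7) = 0x8D
s_2 = InvRound(s_1, k_6) = 0x08
s_3 = InvRound(s_2, k_5) = 0x20
s_4 = InvRound(s_3, k_4) = 0xD2
s_5 = InvRound(s_4, k_3) = 0x1D
s_6 = InvRound(s_5, k_2) = 0xE1
s_7 = InvRound(s_6, k_1) = 0x7E
s_8 = InvRound(s_7, k_0) = 0xE7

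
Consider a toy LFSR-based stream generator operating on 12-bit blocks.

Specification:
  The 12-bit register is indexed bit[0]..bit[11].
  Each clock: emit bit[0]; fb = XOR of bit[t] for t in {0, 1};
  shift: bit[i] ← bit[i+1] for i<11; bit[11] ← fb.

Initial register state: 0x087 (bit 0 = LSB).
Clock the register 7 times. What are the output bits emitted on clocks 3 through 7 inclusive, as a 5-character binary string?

reg_0 = 0x087
clock 1: out=1, reg = 0x043
clock 2: out=1, reg = 0x021
clock 3: out=1, reg = 0x810
clock 4: out=0, reg = 0x408
clock 5: out=0, reg = 0x204
clock 6: out=0, reg = 0x102
clock 7: out=0, reg = 0x881

10000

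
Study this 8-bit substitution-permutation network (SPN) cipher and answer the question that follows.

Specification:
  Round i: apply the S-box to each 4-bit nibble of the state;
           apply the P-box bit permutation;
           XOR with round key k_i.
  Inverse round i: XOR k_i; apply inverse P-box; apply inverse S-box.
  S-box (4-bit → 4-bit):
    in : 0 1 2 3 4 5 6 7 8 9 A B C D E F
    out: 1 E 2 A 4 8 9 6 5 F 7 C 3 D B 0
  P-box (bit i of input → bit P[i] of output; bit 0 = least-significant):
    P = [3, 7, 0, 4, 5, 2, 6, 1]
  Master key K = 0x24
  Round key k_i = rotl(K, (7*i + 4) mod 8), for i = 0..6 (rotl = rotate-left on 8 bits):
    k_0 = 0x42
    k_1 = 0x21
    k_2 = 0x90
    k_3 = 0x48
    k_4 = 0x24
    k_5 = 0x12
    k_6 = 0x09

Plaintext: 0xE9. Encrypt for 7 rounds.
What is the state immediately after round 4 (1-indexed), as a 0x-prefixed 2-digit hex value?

s_0 = plaintext = 0xE9
s_1 = Round(s_0, k_0) = 0xFD
s_2 = Round(s_1, k_1) = 0x38
s_3 = Round(s_2, k_2) = 0x9F
s_4 = Round(s_3, k_3) = 0x2E
s_5 = Round(s_4, k_4) = 0xB8
s_6 = Round(s_5, k_5) = 0x59
s_7 = Round(s_6, k_6) = 0x92

0x2E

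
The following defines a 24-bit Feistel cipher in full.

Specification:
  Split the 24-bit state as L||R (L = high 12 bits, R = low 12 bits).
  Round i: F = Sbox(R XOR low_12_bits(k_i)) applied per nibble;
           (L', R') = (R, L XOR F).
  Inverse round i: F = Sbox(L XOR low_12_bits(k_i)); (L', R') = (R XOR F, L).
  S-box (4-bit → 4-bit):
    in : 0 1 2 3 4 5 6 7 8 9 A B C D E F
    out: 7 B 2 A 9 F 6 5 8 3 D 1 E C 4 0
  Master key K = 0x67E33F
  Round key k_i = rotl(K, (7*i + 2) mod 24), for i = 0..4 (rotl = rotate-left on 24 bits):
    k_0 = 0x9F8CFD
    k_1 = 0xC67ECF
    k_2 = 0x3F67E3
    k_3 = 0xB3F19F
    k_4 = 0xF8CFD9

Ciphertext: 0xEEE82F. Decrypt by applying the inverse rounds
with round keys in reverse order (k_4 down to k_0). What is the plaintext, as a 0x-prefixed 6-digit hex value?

s_0 = ciphertext = 0xEEE82F
s_1 = InvRound(s_0, k_4) = 0x38AEEE
s_2 = InvRound(s_1, k_3) = 0xC5138A
s_3 = InvRound(s_2, k_2) = 0x298C51
s_4 = InvRound(s_3, k_1) = 0x2A4298
s_5 = InvRound(s_4, k_0) = 0x66B2A4

0x66B2A4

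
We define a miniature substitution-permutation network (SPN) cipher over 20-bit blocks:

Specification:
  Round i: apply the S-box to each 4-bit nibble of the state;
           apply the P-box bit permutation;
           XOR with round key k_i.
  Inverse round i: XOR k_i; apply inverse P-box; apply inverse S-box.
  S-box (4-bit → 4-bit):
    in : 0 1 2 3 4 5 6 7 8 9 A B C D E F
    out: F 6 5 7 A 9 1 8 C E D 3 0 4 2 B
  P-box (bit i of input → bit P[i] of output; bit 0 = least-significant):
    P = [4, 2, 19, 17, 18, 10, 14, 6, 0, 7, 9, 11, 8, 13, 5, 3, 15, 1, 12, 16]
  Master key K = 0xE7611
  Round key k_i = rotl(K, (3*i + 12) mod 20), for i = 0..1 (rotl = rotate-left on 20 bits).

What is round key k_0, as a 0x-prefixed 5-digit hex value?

K = 0xE7611
k_0 = rotl(K, (3*0+12) mod 20) = rotl(K, 12) = 0x11E76

0x11E76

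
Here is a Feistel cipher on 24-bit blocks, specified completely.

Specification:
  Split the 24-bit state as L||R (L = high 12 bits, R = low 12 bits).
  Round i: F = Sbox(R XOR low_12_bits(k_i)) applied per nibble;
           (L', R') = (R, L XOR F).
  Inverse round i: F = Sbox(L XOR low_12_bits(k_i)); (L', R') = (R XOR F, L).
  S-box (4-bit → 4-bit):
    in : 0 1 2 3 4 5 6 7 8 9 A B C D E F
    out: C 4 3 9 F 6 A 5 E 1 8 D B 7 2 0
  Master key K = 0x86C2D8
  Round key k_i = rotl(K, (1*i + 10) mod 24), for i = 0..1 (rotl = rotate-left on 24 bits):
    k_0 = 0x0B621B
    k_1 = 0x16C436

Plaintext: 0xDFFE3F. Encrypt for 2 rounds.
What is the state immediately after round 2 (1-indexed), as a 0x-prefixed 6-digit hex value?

0x6C0D35

s_0 = plaintext = 0xDFFE3F
s_1 = Round(s_0, k_0) = 0xE3F6C0
s_2 = Round(s_1, k_1) = 0x6C0D35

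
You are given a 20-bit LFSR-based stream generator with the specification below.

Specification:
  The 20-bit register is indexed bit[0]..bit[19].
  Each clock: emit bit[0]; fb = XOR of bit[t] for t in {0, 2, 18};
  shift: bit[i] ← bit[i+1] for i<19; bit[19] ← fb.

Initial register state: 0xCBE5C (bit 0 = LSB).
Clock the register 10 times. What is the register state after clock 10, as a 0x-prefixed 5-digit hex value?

reg_0 = 0xCBE5C
clock 1: out=0, reg = 0x65F2E
clock 2: out=0, reg = 0x32F97
clock 3: out=1, reg = 0x197CB
clock 4: out=1, reg = 0x8CBE5
clock 5: out=1, reg = 0x465F2
clock 6: out=0, reg = 0xA32F9
clock 7: out=1, reg = 0xD197C
clock 8: out=0, reg = 0x68CBE
clock 9: out=0, reg = 0x3465F
clock 10: out=1, reg = 0x1A32F

0x1A32F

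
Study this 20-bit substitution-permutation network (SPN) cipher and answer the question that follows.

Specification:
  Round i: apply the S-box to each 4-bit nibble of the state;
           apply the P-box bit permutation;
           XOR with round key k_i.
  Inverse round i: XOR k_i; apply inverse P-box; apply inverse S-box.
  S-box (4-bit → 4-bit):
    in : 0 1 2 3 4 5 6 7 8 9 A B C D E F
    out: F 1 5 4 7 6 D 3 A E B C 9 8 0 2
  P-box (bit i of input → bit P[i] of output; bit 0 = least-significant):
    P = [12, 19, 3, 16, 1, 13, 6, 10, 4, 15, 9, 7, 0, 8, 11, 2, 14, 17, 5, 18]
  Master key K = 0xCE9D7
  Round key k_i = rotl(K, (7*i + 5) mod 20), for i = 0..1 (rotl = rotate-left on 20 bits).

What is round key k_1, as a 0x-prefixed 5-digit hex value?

0xD7CE9

K = 0xCE9D7
k_0 = rotl(K, (7*0+5) mod 20) = rotl(K, 5) = 0xD3AF9
k_1 = rotl(K, (7*1+5) mod 20) = rotl(K, 12) = 0xD7CE9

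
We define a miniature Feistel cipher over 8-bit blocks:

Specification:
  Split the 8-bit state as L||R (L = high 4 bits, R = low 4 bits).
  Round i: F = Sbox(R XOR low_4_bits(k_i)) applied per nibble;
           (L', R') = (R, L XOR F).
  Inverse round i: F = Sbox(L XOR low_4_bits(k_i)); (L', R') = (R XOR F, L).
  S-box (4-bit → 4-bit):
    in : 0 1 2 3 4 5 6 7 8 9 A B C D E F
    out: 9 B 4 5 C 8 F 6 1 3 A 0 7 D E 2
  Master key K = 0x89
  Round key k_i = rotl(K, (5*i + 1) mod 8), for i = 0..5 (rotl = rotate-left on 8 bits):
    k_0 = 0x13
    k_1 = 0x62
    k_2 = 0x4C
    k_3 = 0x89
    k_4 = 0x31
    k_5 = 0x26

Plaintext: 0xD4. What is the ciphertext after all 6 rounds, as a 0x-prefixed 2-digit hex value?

0xF0

s_0 = plaintext = 0xD4
s_1 = Round(s_0, k_0) = 0x4B
s_2 = Round(s_1, k_1) = 0xB7
s_3 = Round(s_2, k_2) = 0x7B
s_4 = Round(s_3, k_3) = 0xB3
s_5 = Round(s_4, k_4) = 0x3F
s_6 = Round(s_5, k_5) = 0xF0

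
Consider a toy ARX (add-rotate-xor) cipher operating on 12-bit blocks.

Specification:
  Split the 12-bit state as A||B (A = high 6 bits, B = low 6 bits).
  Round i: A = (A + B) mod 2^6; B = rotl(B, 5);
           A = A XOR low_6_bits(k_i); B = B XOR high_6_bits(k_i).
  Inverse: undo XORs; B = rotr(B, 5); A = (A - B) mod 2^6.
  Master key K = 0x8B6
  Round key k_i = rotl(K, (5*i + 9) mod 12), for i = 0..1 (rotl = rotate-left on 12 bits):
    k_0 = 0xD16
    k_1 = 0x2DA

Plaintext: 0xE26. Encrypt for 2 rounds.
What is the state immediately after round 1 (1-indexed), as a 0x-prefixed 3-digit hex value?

0x227

s_0 = plaintext = 0xE26
s_1 = Round(s_0, k_0) = 0x227
s_2 = Round(s_1, k_1) = 0xD78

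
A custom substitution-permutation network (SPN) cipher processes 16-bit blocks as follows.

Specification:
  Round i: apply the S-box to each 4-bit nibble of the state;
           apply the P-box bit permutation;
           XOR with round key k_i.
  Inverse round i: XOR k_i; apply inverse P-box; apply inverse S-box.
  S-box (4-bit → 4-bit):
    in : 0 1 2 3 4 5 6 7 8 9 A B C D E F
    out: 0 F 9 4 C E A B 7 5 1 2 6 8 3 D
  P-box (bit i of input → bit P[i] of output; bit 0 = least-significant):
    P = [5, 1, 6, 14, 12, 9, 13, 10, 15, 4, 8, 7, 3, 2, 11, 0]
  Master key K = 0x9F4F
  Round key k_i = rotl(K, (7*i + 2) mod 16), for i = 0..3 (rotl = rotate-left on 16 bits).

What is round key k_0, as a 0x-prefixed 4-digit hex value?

0x7D3E

K = 0x9F4F
k_0 = rotl(K, (7*0+2) mod 16) = rotl(K, 2) = 0x7D3E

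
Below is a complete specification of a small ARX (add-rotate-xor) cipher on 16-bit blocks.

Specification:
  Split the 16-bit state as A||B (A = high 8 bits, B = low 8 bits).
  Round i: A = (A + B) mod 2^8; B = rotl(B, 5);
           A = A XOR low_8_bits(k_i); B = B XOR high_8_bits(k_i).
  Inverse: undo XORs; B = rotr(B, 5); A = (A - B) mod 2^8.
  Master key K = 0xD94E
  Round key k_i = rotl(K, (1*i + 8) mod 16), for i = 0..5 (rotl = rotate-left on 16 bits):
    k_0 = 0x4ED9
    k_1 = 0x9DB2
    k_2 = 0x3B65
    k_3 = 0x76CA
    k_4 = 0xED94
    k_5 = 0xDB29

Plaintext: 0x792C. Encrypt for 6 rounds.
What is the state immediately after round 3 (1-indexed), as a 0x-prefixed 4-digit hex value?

s_0 = plaintext = 0x792C
s_1 = Round(s_0, k_0) = 0x7CCB
s_2 = Round(s_1, k_1) = 0xF5E4
s_3 = Round(s_2, k_2) = 0xBCA7
s_4 = Round(s_3, k_3) = 0xA982
s_5 = Round(s_4, k_4) = 0xBFBD
s_6 = Round(s_5, k_5) = 0x556C

0xBCA7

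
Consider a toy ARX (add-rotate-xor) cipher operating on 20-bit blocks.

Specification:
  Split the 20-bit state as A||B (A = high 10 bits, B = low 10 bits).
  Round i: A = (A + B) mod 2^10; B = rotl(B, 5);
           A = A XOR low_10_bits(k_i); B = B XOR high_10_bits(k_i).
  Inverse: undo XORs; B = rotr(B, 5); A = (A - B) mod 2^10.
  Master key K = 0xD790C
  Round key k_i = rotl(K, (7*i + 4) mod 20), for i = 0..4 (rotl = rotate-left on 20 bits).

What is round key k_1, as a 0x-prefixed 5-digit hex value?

0x866BC

K = 0xD790C
k_0 = rotl(K, (7*0+4) mod 20) = rotl(K, 4) = 0x790CD
k_1 = rotl(K, (7*1+4) mod 20) = rotl(K, 11) = 0x866BC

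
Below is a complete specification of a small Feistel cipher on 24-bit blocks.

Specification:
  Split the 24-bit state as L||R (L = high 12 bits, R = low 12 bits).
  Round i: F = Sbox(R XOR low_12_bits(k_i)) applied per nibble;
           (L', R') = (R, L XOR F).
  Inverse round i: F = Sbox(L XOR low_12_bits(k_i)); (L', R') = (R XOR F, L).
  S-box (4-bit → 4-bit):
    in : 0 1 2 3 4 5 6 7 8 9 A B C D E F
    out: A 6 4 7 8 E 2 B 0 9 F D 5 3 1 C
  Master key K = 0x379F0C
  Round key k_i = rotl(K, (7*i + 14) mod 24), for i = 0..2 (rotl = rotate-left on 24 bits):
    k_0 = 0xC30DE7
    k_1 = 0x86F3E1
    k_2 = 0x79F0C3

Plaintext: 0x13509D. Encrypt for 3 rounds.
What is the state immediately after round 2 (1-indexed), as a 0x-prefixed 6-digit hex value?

0x28A6B0

s_0 = plaintext = 0x13509D
s_1 = Round(s_0, k_0) = 0x09D28A
s_2 = Round(s_1, k_1) = 0x28A6B0
s_3 = Round(s_2, k_2) = 0x6B003D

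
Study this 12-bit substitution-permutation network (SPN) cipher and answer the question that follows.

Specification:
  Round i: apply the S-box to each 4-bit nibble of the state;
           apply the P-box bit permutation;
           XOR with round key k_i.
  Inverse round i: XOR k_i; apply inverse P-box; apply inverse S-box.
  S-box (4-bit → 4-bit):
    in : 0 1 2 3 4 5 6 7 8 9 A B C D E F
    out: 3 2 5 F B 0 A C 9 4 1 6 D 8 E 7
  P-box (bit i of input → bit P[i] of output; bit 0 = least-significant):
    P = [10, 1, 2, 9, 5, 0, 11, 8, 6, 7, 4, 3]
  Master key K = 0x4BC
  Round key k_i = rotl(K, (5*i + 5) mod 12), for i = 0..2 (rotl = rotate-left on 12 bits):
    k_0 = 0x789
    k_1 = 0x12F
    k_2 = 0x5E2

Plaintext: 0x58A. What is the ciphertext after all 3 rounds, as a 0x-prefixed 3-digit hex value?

0x564

s_0 = plaintext = 0x58A
s_1 = Round(s_0, k_0) = 0x2A9
s_2 = Round(s_1, k_1) = 0x15B
s_3 = Round(s_2, k_2) = 0x564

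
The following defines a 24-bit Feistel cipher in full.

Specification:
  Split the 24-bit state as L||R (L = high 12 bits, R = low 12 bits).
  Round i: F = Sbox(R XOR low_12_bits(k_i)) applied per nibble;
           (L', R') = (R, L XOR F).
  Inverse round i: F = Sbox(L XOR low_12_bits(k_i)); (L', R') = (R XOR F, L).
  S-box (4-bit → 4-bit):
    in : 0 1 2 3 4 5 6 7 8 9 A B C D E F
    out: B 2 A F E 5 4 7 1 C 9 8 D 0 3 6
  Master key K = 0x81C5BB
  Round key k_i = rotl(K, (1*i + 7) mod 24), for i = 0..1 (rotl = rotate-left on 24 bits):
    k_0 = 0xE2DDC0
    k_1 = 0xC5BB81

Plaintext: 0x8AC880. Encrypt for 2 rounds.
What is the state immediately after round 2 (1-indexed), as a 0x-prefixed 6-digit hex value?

s_0 = plaintext = 0x8AC880
s_1 = Round(s_0, k_0) = 0x880D47
s_2 = Round(s_1, k_1) = 0xD47C54

0xD47C54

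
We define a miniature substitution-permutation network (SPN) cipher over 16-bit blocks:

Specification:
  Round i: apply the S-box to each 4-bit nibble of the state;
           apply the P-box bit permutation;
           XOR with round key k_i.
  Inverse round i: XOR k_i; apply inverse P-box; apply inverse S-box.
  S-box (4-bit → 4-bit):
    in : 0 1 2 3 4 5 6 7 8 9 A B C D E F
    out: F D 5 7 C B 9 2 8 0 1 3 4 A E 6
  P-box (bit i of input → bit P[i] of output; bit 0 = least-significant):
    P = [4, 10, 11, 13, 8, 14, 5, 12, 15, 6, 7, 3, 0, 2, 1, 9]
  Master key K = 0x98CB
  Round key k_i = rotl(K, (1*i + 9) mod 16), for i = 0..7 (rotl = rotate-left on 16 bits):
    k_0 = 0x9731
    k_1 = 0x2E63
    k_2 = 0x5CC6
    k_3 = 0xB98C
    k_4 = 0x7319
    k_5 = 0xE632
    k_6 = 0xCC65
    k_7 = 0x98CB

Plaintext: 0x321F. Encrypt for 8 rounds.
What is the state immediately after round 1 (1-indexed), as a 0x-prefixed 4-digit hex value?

s_0 = plaintext = 0x321F
s_1 = Round(s_0, k_0) = 0x0A96
s_2 = Round(s_1, k_1) = 0x8C74
s_3 = Round(s_2, k_2) = 0x3646
s_4 = Round(s_3, k_3) = 0x09B3
s_5 = Round(s_4, k_4) = 0x3C0E
s_6 = Round(s_5, k_5) = 0x9B95
s_7 = Round(s_6, k_6) = 0x6835
s_8 = Round(s_7, k_7) = 0xFFF2

0x0A96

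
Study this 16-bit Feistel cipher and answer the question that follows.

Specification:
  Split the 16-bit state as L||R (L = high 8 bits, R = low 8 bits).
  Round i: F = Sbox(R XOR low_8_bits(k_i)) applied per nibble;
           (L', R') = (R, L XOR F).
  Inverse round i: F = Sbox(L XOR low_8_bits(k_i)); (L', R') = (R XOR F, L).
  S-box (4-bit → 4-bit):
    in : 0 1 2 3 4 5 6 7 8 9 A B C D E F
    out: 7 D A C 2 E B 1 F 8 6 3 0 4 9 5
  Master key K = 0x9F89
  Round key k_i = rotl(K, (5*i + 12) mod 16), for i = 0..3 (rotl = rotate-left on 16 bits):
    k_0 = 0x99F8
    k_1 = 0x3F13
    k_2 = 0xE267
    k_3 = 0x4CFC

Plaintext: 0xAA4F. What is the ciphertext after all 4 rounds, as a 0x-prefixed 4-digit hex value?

0xDA1B

s_0 = plaintext = 0xAA4F
s_1 = Round(s_0, k_0) = 0x4F9B
s_2 = Round(s_1, k_1) = 0x9BB0
s_3 = Round(s_2, k_2) = 0xB0DA
s_4 = Round(s_3, k_3) = 0xDA1B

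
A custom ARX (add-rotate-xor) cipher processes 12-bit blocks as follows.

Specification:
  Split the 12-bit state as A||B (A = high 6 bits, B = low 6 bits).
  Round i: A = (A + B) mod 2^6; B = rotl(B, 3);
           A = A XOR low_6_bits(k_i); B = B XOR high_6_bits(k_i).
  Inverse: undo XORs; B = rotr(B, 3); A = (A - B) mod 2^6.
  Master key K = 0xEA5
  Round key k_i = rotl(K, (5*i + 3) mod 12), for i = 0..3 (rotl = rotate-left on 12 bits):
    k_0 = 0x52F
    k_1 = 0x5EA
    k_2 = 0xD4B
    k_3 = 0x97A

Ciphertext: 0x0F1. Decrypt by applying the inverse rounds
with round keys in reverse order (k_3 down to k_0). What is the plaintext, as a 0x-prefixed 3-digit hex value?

0x94F

s_0 = ciphertext = 0x0F1
s_1 = InvRound(s_0, k_3) = 0x5E2
s_2 = InvRound(s_1, k_2) = 0x8BA
s_3 = InvRound(s_2, k_1) = 0x6ED
s_4 = InvRound(s_3, k_0) = 0x94F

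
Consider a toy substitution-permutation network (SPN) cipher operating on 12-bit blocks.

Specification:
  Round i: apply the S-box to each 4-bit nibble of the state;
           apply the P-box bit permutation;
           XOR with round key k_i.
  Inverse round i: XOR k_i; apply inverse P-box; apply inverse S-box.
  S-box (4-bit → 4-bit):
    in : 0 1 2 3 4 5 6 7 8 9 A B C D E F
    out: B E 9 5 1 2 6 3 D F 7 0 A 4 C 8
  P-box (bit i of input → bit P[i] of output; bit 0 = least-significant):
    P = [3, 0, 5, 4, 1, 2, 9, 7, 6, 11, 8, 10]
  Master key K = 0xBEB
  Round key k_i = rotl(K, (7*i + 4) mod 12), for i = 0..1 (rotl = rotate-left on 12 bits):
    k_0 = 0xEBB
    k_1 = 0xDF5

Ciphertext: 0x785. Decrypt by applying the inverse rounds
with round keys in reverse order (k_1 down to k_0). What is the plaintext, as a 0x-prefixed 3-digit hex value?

s_0 = ciphertext = 0x785
s_1 = InvRound(s_0, k_1) = 0x7DE
s_2 = InvRound(s_1, k_0) = 0xA56

0xA56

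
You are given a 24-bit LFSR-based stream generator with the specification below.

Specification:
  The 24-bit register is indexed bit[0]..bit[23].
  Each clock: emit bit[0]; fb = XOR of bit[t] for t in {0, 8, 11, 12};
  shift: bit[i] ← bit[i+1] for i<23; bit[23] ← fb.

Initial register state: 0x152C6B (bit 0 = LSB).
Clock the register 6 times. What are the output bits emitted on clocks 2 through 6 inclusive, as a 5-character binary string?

10101

reg_0 = 0x152C6B
clock 1: out=1, reg = 0x0A9635
clock 2: out=1, reg = 0x054B1A
clock 3: out=0, reg = 0x02A58D
clock 4: out=1, reg = 0x0152C6
clock 5: out=0, reg = 0x80A963
clock 6: out=1, reg = 0xC054B1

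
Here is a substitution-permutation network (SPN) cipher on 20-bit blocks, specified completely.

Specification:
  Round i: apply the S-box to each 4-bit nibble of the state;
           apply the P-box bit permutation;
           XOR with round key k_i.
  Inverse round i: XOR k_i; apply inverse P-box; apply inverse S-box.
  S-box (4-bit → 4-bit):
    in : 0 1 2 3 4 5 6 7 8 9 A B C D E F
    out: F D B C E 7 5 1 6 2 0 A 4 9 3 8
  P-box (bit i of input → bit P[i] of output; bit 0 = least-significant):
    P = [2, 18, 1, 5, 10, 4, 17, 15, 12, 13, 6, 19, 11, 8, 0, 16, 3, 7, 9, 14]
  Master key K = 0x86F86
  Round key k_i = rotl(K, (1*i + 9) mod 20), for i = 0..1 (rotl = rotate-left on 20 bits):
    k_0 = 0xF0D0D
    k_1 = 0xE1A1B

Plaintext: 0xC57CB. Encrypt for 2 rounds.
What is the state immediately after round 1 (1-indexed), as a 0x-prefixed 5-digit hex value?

s_0 = plaintext = 0xC57CB
s_1 = Round(s_0, k_0) = 0x9162C
s_2 = Round(s_1, k_1) = 0xF86C8

0x9162C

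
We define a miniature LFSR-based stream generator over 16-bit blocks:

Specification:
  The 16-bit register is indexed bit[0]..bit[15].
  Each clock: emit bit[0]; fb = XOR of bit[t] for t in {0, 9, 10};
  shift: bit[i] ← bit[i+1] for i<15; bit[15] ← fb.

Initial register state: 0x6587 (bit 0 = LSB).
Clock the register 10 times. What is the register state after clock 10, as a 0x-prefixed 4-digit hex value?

0x2B19

reg_0 = 0x6587
clock 1: out=1, reg = 0x32C3
clock 2: out=1, reg = 0x1961
clock 3: out=1, reg = 0x8CB0
clock 4: out=0, reg = 0xC658
clock 5: out=0, reg = 0x632C
clock 6: out=0, reg = 0xB196
clock 7: out=0, reg = 0x58CB
clock 8: out=1, reg = 0xAC65
clock 9: out=1, reg = 0x5632
clock 10: out=0, reg = 0x2B19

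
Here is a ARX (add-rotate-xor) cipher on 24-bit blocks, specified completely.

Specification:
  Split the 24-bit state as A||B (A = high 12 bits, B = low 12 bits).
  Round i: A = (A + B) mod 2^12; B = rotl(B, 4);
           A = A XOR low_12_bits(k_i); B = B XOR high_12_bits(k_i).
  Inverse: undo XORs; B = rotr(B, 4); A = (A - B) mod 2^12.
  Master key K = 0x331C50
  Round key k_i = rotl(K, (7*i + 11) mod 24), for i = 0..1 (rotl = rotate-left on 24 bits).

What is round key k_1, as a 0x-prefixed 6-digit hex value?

0x40CC71

K = 0x331C50
k_0 = rotl(K, (7*0+11) mod 24) = rotl(K, 11) = 0xE28198
k_1 = rotl(K, (7*1+11) mod 24) = rotl(K, 18) = 0x40CC71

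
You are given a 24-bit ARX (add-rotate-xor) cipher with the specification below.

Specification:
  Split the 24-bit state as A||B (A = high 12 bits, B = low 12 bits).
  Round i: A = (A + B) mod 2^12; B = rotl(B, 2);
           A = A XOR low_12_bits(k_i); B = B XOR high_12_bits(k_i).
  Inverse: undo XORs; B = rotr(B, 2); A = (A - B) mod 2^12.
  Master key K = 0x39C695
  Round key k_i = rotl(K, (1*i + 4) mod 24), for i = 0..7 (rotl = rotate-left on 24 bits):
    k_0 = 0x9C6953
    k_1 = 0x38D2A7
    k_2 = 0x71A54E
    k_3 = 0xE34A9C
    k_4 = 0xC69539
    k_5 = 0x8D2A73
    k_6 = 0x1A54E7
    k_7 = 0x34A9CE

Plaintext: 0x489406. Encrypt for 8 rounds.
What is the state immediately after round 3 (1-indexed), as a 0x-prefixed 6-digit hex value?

s_0 = plaintext = 0x489406
s_1 = Round(s_0, k_0) = 0x1DC9DF
s_2 = Round(s_1, k_1) = 0x91C4F3
s_3 = Round(s_2, k_2) = 0xB414D7
s_4 = Round(s_3, k_3) = 0xA84D69
s_5 = Round(s_4, k_4) = 0x2D49CE
s_6 = Round(s_5, k_5) = 0x6D1FE8
s_7 = Round(s_6, k_6) = 0x25EE06
s_8 = Round(s_7, k_7) = 0x9AAB51

0xB414D7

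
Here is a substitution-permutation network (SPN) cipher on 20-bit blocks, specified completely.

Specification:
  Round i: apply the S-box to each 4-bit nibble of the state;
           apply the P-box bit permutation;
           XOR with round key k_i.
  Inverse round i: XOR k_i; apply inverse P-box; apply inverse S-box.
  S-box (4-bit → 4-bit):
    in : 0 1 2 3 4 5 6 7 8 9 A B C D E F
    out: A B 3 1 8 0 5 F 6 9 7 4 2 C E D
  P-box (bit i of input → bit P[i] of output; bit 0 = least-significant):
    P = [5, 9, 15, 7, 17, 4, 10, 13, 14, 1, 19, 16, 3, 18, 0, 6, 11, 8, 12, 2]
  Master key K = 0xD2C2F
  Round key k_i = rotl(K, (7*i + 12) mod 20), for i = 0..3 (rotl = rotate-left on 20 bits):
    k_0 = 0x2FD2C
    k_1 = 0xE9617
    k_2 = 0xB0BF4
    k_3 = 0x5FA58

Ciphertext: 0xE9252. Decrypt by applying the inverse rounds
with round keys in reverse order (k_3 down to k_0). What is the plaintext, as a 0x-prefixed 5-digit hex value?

0xA341E

s_0 = ciphertext = 0xE9252
s_1 = InvRound(s_0, k_3) = 0x33795
s_2 = InvRound(s_1, k_2) = 0x6DBD3
s_3 = InvRound(s_2, k_1) = 0x146B4
s_4 = InvRound(s_3, k_0) = 0xA341E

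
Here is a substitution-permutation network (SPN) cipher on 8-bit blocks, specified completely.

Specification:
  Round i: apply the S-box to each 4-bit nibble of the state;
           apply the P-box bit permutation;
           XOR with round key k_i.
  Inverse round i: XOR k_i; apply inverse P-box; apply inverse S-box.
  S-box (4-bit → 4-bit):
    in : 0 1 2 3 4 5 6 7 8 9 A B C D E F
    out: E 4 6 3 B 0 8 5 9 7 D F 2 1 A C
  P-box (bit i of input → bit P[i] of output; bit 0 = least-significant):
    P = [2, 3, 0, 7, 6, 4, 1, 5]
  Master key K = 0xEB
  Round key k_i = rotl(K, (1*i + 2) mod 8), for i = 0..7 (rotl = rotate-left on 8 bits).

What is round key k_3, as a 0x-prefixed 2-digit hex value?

K = 0xEB
k_0 = rotl(K, (1*0+2) mod 8) = rotl(K, 2) = 0xAF
k_1 = rotl(K, (1*1+2) mod 8) = rotl(K, 3) = 0x5F
k_2 = rotl(K, (1*2+2) mod 8) = rotl(K, 4) = 0xBE
k_3 = rotl(K, (1*3+2) mod 8) = rotl(K, 5) = 0x7D

0x7D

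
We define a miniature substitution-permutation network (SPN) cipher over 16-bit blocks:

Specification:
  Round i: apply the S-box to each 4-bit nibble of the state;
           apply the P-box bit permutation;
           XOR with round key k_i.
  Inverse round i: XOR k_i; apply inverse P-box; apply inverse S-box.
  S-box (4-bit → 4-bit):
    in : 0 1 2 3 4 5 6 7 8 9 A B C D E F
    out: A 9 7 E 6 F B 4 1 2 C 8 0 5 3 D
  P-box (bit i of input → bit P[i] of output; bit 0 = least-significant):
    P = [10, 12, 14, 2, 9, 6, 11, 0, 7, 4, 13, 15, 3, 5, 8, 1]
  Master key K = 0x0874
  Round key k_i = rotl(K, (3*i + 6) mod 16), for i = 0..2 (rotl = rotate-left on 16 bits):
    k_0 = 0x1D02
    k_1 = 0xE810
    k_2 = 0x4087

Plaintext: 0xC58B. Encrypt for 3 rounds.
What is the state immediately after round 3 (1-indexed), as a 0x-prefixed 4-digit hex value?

0x5FA9

s_0 = plaintext = 0xC58B
s_1 = Round(s_0, k_0) = 0xBF96
s_2 = Round(s_1, k_1) = 0x5CD6
s_3 = Round(s_2, k_2) = 0x5FA9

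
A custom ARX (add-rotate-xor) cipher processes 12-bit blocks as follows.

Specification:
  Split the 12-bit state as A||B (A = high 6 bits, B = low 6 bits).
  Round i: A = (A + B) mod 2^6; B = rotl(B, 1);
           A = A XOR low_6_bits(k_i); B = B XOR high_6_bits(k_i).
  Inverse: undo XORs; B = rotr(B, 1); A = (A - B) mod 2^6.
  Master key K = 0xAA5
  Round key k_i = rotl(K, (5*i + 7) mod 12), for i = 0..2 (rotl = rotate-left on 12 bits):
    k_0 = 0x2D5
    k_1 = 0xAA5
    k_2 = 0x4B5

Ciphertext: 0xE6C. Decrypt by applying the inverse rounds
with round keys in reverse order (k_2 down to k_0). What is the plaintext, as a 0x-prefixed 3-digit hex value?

0x8F8

s_0 = ciphertext = 0xE6C
s_1 = InvRound(s_0, k_2) = 0xB5F
s_2 = InvRound(s_1, k_1) = 0x3BA
s_3 = InvRound(s_2, k_0) = 0x8F8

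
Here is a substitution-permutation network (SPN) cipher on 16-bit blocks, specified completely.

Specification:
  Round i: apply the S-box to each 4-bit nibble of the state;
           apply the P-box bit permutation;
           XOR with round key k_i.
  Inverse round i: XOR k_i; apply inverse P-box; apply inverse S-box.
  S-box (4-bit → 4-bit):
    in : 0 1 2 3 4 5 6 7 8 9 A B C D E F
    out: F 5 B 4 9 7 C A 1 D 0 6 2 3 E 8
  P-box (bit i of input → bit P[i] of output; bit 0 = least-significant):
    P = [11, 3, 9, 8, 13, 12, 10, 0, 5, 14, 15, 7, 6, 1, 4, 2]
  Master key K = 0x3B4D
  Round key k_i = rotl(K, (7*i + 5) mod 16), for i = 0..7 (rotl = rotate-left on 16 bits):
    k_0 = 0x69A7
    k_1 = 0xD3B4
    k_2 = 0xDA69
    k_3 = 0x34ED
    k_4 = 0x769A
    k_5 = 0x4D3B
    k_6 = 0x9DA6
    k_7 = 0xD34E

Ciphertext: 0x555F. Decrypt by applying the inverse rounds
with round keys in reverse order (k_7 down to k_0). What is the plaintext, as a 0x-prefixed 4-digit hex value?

0x9F98

s_0 = ciphertext = 0x555F
s_1 = InvRound(s_0, k_7) = 0x3363
s_2 = InvRound(s_1, k_6) = 0x4691
s_3 = InvRound(s_2, k_5) = 0xC4A0
s_4 = InvRound(s_3, k_4) = 0xB1DB
s_5 = InvRound(s_4, k_3) = 0xE13F
s_6 = InvRound(s_5, k_2) = 0x0AD9
s_7 = InvRound(s_6, k_1) = 0x4572
s_8 = InvRound(s_7, k_0) = 0x9F98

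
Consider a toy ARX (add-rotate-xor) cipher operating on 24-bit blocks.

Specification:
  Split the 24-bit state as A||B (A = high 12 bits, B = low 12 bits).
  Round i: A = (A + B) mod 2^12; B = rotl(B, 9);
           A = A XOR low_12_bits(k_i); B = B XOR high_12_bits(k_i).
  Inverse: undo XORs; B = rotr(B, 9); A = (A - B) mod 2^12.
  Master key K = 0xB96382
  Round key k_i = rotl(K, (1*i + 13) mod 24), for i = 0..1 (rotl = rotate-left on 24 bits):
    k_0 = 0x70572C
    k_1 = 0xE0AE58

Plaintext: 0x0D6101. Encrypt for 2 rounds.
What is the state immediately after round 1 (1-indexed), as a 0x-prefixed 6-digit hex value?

s_0 = plaintext = 0x0D6101
s_1 = Round(s_0, k_0) = 0x6FB525
s_2 = Round(s_1, k_1) = 0x2784AE

0x6FB525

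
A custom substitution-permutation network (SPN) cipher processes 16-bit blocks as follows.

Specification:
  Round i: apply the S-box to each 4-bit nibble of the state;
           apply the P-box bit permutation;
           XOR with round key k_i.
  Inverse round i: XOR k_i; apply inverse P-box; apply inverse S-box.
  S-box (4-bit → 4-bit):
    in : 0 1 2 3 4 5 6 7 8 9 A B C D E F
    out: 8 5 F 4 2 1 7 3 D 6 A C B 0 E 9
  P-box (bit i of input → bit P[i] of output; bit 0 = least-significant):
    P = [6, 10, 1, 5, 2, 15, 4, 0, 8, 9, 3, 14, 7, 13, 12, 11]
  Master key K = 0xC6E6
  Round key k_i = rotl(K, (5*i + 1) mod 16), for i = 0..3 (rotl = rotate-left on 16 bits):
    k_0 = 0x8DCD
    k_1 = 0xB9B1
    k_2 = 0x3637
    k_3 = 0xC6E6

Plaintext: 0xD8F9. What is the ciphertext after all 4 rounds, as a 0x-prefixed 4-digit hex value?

0x16B4

s_0 = plaintext = 0xD8F9
s_1 = Round(s_0, k_0) = 0xC8C2
s_2 = Round(s_1, k_1) = 0x545E
s_3 = Round(s_2, k_2) = 0x3091
s_4 = Round(s_3, k_3) = 0x16B4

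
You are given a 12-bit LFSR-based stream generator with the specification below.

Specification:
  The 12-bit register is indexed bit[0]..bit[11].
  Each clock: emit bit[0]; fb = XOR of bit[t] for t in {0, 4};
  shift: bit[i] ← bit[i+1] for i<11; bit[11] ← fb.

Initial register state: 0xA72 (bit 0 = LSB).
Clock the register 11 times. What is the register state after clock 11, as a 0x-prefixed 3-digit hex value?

reg_0 = 0xA72
clock 1: out=0, reg = 0xD39
clock 2: out=1, reg = 0x69C
clock 3: out=0, reg = 0xB4E
clock 4: out=0, reg = 0x5A7
clock 5: out=1, reg = 0xAD3
clock 6: out=1, reg = 0x569
clock 7: out=1, reg = 0xAB4
clock 8: out=0, reg = 0xD5A
clock 9: out=0, reg = 0xEAD
clock 10: out=1, reg = 0xF56
clock 11: out=0, reg = 0xFAB

0xFAB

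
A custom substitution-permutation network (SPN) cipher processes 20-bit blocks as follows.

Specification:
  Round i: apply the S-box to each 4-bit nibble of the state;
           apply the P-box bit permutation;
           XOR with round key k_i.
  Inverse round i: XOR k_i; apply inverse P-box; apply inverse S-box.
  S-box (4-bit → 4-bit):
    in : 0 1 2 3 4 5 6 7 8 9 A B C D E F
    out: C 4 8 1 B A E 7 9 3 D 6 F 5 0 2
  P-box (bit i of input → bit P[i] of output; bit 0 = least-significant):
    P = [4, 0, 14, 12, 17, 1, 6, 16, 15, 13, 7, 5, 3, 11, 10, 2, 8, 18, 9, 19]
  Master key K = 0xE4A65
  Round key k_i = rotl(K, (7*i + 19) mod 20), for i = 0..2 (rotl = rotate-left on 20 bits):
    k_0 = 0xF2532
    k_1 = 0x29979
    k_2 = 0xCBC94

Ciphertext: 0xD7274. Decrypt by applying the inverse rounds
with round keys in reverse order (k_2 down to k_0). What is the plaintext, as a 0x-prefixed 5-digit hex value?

0xEE134

s_0 = ciphertext = 0xD7274
s_1 = InvRound(s_0, k_2) = 0x1BA01
s_2 = InvRound(s_1, k_1) = 0xD35A3
s_3 = InvRound(s_2, k_0) = 0xEE134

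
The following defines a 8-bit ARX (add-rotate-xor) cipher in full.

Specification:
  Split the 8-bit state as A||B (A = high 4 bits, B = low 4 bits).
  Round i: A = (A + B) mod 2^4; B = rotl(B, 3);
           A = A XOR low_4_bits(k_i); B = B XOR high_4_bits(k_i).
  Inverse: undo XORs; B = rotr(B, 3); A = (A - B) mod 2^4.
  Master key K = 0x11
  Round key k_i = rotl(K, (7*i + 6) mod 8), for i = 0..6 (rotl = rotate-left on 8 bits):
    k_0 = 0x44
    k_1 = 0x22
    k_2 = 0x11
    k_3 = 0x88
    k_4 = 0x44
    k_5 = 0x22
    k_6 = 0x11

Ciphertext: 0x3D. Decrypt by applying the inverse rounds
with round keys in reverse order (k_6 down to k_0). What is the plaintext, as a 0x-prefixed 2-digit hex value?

s_0 = ciphertext = 0x3D
s_1 = InvRound(s_0, k_6) = 0x99
s_2 = InvRound(s_1, k_5) = 0x47
s_3 = InvRound(s_2, k_4) = 0xA6
s_4 = InvRound(s_3, k_3) = 0x5D
s_5 = InvRound(s_4, k_2) = 0xB9
s_6 = InvRound(s_5, k_1) = 0x27
s_7 = InvRound(s_6, k_0) = 0x06

0x06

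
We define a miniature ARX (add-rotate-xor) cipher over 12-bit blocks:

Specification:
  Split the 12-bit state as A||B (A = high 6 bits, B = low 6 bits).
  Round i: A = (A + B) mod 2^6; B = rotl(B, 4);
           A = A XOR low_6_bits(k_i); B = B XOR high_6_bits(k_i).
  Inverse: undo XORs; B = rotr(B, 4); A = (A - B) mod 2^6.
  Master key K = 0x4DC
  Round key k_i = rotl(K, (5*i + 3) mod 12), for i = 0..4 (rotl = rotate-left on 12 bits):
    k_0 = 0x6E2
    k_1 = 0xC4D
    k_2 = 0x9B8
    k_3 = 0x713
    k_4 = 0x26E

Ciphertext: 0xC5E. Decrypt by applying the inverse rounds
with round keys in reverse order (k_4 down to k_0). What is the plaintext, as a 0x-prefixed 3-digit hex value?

s_0 = ciphertext = 0xC5E
s_1 = InvRound(s_0, k_4) = 0x09D
s_2 = InvRound(s_1, k_3) = 0x344
s_3 = InvRound(s_2, k_2) = 0xACA
s_4 = InvRound(s_3, k_1) = 0xDEF
s_5 = InvRound(s_4, k_0) = 0x093

0x093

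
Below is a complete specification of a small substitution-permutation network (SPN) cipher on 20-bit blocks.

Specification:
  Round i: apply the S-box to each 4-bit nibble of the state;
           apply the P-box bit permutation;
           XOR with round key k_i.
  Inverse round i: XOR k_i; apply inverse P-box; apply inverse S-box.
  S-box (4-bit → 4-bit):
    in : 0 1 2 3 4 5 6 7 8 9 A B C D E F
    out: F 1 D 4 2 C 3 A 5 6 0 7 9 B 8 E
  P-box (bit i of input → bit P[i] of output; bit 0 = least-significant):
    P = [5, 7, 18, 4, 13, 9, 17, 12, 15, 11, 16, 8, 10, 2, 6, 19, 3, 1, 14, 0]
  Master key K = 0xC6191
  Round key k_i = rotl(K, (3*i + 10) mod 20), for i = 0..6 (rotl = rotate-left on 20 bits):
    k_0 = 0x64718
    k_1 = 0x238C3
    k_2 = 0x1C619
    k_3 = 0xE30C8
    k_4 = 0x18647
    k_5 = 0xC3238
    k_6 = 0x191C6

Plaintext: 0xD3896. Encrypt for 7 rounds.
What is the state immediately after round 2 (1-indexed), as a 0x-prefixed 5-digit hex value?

s_0 = plaintext = 0xD3896
s_1 = Round(s_0, k_0) = 0x5C5F3
s_2 = Round(s_1, k_1) = 0xD6FC2
s_3 = Round(s_2, k_2) = 0x4FB26
s_4 = Round(s_3, k_3) = 0x5882E
s_5 = Round(s_4, k_4) = 0x27216
s_6 = Round(s_5, k_5) = 0x5D395
s_7 = Round(s_6, k_6) = 0xED7D3

0xD6FC2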